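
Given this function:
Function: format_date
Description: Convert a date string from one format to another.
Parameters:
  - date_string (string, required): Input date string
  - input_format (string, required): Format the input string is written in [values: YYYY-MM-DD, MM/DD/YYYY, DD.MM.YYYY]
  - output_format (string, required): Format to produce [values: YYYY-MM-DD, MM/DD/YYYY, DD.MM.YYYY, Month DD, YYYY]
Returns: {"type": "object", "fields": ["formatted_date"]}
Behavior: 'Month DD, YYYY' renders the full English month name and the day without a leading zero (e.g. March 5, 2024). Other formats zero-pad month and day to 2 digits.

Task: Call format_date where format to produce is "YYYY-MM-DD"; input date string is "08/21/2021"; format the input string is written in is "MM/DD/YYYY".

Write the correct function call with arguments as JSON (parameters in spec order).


Mapping each described value to its parameter name:
  'Format to produce' -> output_format = "YYYY-MM-DD"
  'Input date string' -> date_string = "08/21/2021"
  'Format the input string is written in' -> input_format = "MM/DD/YYYY"
format_date({"date_string": "08/21/2021", "input_format": "MM/DD/YYYY", "output_format": "YYYY-MM-DD"})


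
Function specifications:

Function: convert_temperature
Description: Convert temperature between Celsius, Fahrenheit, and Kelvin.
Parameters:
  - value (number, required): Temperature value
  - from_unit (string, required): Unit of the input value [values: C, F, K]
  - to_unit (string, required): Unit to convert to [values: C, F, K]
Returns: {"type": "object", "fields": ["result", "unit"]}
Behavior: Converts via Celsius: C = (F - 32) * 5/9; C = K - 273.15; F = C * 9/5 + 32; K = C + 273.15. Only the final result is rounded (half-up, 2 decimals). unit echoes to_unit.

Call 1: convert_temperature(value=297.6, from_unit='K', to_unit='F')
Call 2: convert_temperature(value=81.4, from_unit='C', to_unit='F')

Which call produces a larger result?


Call 1:
  To C: 297.6 - 273.15 = 24.45
  To F: 24.45 * 9/5 + 32 = 76.01
  Round to 2 decimals: 76.01
  -> 76.01 F
Call 2:
  Input already in C: 81.4
  To F: 81.4 * 9/5 + 32 = 178.52
  Round to 2 decimals: 178.52
  -> 178.52 F
Call 2 (178.52 F)


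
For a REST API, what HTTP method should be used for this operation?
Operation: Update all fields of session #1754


GET = read, POST = create, PUT = update/replace, DELETE = remove
This operation is an update/replace.
PUT


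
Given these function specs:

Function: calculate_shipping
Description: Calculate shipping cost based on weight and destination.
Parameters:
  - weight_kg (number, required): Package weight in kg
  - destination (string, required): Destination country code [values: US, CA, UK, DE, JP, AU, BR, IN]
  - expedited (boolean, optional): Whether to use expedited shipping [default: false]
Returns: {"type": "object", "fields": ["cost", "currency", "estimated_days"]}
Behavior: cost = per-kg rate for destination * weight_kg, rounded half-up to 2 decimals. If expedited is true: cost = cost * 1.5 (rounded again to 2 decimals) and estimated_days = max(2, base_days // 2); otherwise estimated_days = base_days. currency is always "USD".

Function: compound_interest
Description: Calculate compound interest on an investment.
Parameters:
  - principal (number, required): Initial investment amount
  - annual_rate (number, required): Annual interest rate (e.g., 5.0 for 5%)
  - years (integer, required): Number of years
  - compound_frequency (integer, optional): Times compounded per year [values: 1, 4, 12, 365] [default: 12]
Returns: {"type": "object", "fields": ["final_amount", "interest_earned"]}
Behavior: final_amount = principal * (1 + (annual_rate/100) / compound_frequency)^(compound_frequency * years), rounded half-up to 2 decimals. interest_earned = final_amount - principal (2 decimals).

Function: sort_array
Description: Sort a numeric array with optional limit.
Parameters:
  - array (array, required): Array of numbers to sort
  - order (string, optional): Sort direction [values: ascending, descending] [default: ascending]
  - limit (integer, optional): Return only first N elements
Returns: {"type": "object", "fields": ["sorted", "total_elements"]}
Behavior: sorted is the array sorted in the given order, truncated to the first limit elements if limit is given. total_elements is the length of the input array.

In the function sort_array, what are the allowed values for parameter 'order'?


The sort_array spec declares:
  - order (string, optional): Sort direction [values: ascending, descending] [default: ascending]
Allowed values:
ascending, descending


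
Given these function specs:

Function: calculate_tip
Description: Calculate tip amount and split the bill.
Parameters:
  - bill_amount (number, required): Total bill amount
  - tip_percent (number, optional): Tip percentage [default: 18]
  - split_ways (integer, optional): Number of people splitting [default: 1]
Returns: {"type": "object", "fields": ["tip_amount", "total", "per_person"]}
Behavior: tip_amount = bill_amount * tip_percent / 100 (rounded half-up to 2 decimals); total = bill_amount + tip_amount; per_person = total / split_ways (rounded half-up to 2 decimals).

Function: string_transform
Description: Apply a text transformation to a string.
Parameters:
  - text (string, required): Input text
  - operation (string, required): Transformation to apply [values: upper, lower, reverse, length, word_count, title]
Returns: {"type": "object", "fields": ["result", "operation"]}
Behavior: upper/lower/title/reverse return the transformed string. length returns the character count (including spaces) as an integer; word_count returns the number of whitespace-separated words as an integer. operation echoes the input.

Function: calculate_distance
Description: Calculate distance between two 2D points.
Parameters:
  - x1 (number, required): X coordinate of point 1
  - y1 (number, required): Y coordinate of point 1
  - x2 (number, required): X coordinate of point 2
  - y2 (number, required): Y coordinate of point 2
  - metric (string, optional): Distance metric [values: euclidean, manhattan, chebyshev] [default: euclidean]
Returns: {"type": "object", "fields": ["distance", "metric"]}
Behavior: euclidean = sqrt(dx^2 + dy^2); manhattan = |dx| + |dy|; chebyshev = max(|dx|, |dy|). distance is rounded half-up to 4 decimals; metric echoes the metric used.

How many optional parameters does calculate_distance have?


Parameters of calculate_distance: x1 (required), y1 (required), x2 (required), y2 (required), metric (optional)
Optional count:
1


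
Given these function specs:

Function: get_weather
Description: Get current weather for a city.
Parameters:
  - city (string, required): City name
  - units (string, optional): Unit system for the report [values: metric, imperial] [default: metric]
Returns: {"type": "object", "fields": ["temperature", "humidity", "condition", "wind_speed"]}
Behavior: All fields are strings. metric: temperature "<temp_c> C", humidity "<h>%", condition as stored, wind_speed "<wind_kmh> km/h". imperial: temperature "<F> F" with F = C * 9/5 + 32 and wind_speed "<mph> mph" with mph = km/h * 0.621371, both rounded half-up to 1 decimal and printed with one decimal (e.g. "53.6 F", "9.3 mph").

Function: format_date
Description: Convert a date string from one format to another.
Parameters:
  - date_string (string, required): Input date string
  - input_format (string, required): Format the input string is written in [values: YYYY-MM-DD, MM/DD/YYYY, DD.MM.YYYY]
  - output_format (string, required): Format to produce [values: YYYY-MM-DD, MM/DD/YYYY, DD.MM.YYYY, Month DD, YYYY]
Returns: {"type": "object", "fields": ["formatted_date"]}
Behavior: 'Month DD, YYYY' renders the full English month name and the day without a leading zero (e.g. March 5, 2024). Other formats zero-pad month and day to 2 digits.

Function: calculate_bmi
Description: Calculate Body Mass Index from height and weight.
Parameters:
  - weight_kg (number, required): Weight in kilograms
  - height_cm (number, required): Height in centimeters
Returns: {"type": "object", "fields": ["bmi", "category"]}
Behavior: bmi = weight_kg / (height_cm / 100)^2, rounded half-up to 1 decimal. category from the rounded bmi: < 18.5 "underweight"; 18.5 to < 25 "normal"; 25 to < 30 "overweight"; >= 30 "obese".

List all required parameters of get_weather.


Parameters of get_weather and their required/optional flag:
  city: required
  units: optional
city


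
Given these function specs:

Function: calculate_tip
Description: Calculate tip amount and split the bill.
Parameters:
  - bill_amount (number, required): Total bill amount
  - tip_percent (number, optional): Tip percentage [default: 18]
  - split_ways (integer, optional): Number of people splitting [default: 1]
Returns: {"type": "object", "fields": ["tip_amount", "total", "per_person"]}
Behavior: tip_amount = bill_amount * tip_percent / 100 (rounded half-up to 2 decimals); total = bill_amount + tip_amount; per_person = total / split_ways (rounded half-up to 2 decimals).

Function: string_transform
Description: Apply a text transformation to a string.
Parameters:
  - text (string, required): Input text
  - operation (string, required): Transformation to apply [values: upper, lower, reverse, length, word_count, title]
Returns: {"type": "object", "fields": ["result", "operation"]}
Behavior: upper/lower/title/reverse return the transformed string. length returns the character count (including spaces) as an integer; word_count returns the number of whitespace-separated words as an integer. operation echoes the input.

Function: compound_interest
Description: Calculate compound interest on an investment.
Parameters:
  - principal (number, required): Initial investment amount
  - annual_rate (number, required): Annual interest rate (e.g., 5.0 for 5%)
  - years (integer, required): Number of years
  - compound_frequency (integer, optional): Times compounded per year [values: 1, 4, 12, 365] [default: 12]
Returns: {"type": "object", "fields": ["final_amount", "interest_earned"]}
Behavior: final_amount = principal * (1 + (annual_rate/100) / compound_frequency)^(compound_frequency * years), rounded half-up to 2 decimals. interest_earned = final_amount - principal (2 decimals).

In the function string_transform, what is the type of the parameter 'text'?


The string_transform spec declares:
  - text (string, required): Input text
Type:
string


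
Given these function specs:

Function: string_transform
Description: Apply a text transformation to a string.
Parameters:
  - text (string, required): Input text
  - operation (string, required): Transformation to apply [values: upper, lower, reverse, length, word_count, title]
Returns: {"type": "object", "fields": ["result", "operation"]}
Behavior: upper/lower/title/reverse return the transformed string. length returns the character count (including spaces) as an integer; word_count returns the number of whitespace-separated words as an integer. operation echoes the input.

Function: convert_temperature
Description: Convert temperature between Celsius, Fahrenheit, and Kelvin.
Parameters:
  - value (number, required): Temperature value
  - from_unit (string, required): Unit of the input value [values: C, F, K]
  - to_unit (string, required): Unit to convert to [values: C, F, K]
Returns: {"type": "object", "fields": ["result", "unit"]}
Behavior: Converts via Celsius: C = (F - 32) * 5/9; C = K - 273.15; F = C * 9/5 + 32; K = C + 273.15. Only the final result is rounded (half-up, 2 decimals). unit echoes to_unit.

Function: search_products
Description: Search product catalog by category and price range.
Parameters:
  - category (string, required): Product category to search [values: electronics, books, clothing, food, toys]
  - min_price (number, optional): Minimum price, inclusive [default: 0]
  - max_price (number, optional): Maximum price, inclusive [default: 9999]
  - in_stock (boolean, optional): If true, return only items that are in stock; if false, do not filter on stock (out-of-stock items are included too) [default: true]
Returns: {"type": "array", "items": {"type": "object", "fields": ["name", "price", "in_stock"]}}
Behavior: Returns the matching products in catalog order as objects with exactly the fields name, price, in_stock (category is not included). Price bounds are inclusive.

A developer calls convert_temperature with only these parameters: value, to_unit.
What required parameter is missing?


Required parameters: value, from_unit, to_unit
Provided: value, to_unit
Missing: from_unit
from_unit


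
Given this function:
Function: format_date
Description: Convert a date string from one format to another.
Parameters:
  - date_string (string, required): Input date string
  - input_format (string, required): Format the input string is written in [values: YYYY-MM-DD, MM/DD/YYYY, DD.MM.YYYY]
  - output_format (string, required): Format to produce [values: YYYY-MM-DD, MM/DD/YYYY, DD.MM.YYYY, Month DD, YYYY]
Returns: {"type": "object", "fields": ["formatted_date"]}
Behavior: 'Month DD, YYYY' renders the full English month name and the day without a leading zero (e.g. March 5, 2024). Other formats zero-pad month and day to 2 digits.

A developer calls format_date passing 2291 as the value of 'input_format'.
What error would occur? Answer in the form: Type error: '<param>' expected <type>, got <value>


Spec: 'input_format' is declared as string; 2291 is an integer.
Type error: 'input_format' expected string, got 2291


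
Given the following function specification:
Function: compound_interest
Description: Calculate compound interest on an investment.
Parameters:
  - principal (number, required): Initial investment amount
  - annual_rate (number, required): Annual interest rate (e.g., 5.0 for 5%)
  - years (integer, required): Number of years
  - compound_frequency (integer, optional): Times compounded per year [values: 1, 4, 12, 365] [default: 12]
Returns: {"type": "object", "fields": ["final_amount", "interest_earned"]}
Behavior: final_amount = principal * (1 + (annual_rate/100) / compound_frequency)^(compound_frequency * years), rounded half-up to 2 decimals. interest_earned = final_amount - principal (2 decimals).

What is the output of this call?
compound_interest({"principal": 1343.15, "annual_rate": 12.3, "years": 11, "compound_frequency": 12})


rate per period = 12.3/100/12 = 0.01025 (keep full precision); periods = 12 * 11 = 132
(1 + 0.01025)^132 = 3.84246042
final_amount = 1343.15 * 3.84246042 = 5161.000719 -> 5161.00
interest_earned = 5161.00 - 1343.15 = 3817.85
Output:
{"final_amount": 5161.0, "interest_earned": 3817.85}


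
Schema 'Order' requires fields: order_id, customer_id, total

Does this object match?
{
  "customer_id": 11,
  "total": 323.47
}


Checking required fields...
Missing: order_id
Invalid - missing required field 'order_id'


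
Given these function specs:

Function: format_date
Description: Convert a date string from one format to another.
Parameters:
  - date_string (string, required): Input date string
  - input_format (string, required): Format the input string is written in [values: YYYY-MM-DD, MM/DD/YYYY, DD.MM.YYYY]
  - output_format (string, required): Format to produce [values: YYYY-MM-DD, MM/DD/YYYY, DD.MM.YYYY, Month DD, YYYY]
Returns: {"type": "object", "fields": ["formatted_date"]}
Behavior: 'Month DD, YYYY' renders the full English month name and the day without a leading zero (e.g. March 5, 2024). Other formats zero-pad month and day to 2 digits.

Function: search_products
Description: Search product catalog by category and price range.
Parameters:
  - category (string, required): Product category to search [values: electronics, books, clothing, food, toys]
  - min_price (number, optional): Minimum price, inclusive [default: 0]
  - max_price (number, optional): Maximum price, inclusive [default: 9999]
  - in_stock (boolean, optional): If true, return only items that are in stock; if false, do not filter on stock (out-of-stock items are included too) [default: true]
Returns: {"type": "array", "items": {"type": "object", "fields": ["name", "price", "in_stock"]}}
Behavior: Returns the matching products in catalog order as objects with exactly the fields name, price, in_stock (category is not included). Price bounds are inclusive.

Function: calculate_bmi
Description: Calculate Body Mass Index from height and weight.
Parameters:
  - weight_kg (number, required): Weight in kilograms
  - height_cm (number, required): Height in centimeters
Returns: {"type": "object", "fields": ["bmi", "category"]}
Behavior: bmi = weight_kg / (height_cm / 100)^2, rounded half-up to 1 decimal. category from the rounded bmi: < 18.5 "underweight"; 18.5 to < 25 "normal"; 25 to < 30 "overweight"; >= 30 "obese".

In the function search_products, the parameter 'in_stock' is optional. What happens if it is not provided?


The search_products spec declares:
  - in_stock (boolean, optional): If true, return only items that are in stock; if false, do not filter on stock (out-of-stock items are included too) [default: true]
It defaults to true


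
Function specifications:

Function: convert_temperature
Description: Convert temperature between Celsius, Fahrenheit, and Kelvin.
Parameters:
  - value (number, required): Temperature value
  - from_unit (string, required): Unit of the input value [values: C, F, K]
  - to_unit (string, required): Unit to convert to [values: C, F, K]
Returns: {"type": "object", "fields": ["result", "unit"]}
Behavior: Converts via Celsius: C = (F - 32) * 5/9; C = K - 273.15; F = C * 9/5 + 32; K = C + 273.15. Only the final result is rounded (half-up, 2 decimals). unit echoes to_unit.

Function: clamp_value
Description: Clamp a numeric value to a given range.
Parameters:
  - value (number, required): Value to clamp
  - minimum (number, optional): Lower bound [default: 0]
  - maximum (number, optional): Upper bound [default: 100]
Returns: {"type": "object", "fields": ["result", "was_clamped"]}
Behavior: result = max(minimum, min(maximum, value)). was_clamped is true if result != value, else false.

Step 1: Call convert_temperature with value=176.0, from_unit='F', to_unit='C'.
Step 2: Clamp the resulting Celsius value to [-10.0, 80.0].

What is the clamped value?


Step 1: convert_temperature(value=176.0, from_unit=F, to_unit=C)
  To C: (176 - 32) * 5/9 = 80
  Target is C: 80
  Round to 2 decimals: 80.0
  -> result = 80.0 C
Step 2: clamp_value(value=80.0, minimum=-10.0, maximum=80.0)
  result = max(-10.0, min(80.0, 80.0)) = max(-10.0, 80.0) = 80.0
  was_clamped = (80.0 != 80.0) = false
  -> result = 80.0
80.0


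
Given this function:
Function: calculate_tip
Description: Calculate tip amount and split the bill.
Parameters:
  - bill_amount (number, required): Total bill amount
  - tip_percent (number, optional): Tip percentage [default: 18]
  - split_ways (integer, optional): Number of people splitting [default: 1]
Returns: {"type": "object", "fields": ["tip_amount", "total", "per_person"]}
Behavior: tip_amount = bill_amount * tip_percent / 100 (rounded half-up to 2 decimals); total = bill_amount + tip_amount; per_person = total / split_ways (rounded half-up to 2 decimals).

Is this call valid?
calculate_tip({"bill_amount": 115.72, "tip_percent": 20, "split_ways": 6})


Checking all required parameters present and types match... All valid.
Valid


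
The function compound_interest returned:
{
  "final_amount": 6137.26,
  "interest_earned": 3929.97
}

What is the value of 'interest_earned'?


3929.97


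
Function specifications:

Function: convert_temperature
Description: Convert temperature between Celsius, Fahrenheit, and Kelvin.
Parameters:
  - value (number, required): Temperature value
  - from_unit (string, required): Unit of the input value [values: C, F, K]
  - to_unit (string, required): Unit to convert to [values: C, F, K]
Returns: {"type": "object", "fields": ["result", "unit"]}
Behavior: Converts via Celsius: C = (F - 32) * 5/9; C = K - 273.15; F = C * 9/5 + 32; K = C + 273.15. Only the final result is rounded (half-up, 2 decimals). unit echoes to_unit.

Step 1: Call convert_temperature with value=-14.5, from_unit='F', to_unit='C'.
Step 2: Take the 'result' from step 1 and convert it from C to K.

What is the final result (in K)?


Step 1: convert_temperature(value=-14.5, from_unit=F, to_unit=C)
  To C: (-14.5 - 32) * 5/9 = -25.833333
  Target is C: -25.833333
  Round to 2 decimals: -25.83
  -> result = -25.83 C
Step 2: convert_temperature(value=-25.83, from_unit=C, to_unit=K)
  Input already in C: -25.83
  To K: -25.83 + 273.15 = 247.32
  Round to 2 decimals: 247.32
  -> result = 247.32 K
247.32 K


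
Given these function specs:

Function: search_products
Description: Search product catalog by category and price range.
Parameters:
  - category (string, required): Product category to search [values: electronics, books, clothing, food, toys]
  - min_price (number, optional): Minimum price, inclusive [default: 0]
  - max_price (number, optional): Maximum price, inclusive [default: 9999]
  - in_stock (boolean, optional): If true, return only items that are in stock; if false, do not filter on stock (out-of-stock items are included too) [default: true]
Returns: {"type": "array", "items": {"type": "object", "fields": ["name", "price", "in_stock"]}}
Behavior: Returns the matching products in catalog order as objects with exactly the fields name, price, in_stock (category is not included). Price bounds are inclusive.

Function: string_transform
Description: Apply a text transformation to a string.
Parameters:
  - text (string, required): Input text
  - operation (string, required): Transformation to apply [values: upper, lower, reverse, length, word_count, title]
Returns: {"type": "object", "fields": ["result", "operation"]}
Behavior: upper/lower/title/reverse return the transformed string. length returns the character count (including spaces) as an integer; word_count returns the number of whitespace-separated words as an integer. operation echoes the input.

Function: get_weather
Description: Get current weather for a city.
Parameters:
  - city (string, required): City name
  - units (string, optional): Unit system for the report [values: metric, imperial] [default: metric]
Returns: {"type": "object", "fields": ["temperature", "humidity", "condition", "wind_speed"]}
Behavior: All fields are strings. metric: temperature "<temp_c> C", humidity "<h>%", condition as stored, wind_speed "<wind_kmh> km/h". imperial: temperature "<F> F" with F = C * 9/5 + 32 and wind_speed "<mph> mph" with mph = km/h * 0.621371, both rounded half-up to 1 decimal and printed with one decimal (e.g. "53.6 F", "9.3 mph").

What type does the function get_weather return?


The get_weather spec declares Returns: {"type": "object", "fields": ["temperature", "humidity", "condition", "wind_speed"]}
Type:
object


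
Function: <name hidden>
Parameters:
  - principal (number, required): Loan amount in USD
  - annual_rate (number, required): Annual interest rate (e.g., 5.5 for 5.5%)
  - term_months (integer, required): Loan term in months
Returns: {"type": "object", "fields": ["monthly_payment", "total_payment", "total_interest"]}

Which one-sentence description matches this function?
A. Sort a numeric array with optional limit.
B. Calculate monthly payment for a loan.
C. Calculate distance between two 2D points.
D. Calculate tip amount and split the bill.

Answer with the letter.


Parameters principal, annual_rate, term_months and return ["monthly_payment", "total_payment", "total_interest"] fit: Calculate monthly payment for a loan.
B


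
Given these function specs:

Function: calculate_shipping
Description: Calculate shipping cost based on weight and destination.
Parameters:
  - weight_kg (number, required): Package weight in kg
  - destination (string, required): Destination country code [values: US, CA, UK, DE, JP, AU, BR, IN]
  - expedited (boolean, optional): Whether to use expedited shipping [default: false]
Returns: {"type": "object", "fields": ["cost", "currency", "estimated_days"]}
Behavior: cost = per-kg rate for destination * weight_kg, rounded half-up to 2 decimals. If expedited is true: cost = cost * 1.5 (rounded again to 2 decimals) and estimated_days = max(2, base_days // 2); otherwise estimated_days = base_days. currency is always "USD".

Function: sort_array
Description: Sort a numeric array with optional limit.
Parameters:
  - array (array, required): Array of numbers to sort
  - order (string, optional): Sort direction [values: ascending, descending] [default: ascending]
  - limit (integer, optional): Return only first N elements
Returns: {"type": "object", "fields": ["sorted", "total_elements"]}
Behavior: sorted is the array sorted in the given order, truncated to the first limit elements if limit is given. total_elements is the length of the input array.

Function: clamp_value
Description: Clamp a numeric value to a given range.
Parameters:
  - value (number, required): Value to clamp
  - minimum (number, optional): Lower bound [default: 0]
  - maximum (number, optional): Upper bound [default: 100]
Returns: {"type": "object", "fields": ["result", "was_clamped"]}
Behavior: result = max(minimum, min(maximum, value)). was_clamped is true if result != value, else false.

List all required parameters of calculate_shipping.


Parameters of calculate_shipping and their required/optional flag:
  weight_kg: required
  destination: required
  expedited: optional
destination, weight_kg


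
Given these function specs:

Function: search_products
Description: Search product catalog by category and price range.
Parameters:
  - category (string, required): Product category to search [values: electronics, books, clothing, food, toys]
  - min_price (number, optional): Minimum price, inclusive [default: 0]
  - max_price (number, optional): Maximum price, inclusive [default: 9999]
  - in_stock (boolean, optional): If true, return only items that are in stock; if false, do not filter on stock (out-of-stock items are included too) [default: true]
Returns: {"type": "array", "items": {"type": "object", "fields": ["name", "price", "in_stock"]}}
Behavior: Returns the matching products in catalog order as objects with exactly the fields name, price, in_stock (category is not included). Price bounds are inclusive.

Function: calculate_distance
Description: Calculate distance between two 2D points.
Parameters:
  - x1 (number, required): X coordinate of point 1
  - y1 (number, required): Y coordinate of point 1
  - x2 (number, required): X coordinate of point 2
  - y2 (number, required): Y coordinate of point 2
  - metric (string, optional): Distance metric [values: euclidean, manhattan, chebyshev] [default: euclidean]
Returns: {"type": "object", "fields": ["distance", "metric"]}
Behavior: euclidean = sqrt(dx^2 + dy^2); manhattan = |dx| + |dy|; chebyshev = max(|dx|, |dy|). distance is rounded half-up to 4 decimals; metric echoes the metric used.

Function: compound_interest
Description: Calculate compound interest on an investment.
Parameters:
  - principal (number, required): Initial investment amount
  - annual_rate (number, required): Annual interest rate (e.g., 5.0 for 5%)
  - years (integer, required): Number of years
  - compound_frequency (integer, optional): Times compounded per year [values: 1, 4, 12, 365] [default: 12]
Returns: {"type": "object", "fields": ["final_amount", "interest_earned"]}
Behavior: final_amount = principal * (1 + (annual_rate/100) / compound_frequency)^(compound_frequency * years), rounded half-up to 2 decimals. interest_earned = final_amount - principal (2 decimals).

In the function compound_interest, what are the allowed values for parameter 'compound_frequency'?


The compound_interest spec declares:
  - compound_frequency (integer, optional): Times compounded per year [values: 1, 4, 12, 365] [default: 12]
Allowed values:
1, 4, 12, 365


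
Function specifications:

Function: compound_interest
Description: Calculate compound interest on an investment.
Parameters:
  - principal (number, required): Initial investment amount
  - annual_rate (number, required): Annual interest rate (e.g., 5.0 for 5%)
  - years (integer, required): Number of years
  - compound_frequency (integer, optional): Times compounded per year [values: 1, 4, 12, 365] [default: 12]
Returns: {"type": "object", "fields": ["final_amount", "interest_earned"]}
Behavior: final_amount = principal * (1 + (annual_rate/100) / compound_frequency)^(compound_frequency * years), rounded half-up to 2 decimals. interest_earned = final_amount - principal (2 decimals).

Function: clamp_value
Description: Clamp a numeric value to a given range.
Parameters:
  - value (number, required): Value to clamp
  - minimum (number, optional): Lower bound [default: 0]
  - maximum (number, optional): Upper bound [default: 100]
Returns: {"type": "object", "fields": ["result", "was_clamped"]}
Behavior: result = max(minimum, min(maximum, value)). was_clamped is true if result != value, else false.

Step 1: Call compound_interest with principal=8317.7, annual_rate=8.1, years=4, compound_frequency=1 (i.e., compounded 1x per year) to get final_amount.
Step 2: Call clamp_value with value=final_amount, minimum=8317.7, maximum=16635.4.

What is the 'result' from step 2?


Step 1: compound_interest
  rate per period = 8.1/100/1 = 0.081 (keep full precision); periods = 1 * 4 = 4
  (1 + 0.081)^4 = 1.36553481
  final_amount = 8317.7 * 1.36553481 = 11358.108895 -> 11358.11
  interest_earned = 11358.11 - 8317.70 = 3040.41
  -> final_amount = 11358.11
Step 2: clamp_value(value=11358.11, minimum=8317.7, maximum=16635.4)
  result = max(8317.7, min(16635.4, 11358.11)) = max(8317.7, 11358.11) = 11358.11
  was_clamped = (11358.11 != 11358.11) = false
  -> result = 11358.11
11358.11


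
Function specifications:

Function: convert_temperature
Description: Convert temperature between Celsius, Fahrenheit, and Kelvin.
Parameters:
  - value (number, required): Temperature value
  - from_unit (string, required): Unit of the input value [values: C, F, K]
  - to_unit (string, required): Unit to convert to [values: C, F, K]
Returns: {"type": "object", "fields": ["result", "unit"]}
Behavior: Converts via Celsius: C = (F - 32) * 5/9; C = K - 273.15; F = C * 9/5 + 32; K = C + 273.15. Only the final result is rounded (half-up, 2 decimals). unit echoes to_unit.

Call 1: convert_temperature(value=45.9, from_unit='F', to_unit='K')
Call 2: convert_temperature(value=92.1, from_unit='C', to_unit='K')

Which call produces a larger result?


Call 1:
  To C: (45.9 - 32) * 5/9 = 7.722222
  To K: 7.722222 + 273.15 = 280.872222
  Round to 2 decimals: 280.87
  -> 280.87 K
Call 2:
  Input already in C: 92.1
  To K: 92.1 + 273.15 = 365.25
  Round to 2 decimals: 365.25
  -> 365.25 K
Call 2 (365.25 K)


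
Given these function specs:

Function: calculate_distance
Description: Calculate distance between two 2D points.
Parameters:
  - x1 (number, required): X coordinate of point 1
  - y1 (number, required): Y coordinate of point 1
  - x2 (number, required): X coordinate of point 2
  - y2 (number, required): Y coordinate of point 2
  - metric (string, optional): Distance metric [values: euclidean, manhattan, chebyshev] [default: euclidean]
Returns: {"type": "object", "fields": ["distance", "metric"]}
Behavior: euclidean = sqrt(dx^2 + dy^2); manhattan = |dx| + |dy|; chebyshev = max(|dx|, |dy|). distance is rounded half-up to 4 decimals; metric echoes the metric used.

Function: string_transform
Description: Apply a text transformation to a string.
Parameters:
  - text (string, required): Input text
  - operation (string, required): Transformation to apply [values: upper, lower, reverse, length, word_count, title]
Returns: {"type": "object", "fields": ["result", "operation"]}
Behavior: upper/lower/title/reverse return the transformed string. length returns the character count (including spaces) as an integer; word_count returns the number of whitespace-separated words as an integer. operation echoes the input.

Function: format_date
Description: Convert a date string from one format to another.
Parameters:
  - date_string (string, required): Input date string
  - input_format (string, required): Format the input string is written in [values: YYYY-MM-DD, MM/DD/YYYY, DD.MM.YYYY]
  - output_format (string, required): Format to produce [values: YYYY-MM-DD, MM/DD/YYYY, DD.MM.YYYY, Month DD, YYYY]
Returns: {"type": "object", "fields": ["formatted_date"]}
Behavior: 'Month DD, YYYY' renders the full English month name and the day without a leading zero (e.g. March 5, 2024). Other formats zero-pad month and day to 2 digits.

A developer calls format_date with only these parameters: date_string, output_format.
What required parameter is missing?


Required parameters: date_string, input_format, output_format
Provided: date_string, output_format
Missing: input_format
input_format


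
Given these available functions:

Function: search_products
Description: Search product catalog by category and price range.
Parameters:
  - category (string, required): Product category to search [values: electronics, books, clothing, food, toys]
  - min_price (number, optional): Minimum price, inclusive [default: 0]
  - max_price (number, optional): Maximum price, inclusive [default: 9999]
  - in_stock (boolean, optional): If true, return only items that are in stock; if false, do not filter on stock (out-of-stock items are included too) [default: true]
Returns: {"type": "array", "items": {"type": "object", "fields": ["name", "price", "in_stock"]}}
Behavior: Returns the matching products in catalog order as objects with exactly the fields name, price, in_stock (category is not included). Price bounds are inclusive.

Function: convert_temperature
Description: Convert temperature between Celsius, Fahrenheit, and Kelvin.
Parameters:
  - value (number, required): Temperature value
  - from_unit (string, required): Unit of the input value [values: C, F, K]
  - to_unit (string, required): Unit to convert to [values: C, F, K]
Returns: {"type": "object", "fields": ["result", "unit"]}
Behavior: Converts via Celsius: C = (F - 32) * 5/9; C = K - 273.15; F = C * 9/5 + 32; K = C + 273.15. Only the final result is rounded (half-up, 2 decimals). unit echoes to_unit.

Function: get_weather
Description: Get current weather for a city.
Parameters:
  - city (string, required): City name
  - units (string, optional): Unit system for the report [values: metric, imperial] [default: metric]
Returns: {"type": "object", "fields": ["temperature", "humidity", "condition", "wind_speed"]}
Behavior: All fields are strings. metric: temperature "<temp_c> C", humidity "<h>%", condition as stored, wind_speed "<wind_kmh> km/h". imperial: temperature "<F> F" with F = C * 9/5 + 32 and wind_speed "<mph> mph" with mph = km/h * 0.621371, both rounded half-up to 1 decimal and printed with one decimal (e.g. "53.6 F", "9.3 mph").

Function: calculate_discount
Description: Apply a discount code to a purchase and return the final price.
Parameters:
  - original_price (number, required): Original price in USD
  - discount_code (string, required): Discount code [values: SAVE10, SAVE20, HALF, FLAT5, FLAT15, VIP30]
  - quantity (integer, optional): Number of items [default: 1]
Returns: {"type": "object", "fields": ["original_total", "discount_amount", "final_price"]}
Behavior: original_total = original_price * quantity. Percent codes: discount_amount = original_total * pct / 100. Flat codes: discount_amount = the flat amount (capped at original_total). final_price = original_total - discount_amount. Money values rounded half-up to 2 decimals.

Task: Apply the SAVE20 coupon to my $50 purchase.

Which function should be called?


The task needs a function whose description is: Apply a discount code to a purchase and return the final price.
calculate_discount


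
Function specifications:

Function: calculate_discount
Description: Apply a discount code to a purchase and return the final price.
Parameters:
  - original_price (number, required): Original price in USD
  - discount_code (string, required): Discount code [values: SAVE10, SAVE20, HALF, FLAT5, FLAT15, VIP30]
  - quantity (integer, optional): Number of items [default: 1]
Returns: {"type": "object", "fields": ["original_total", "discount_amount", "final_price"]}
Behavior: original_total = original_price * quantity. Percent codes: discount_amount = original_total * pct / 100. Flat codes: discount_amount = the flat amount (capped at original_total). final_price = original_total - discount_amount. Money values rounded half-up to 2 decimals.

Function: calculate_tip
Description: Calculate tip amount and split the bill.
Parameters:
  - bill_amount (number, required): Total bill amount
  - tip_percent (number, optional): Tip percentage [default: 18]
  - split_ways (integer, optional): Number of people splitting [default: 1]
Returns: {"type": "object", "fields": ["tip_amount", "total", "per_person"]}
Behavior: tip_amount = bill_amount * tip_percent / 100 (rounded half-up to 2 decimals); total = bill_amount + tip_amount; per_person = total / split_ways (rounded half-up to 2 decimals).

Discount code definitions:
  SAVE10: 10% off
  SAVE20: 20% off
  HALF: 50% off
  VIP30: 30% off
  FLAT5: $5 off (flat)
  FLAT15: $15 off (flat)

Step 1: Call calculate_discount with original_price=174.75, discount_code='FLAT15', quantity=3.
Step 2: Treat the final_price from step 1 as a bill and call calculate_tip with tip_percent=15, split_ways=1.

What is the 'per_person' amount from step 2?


Step 1: calculate_discount(original_price=174.75, discount_code=FLAT15, quantity=3)
  original_total = 174.75 * 3 = 524.25
  FLAT15 = $15 flat: discount_amount = min(15.00, 524.25) = 15.00
  final_price = 524.25 - 15.00 = 509.25
  -> final_price = 509.25
Step 2: calculate_tip(bill_amount=509.25, tip_percent=15, split_ways=1)
  tip_amount = 509.25 * 15/100 = 76.3875 -> 76.39
  total = 509.25 + 76.39 = 585.64
  per_person = 585.64 / 1 = 585.64 -> 585.64
  -> per_person = 585.64
$585.64


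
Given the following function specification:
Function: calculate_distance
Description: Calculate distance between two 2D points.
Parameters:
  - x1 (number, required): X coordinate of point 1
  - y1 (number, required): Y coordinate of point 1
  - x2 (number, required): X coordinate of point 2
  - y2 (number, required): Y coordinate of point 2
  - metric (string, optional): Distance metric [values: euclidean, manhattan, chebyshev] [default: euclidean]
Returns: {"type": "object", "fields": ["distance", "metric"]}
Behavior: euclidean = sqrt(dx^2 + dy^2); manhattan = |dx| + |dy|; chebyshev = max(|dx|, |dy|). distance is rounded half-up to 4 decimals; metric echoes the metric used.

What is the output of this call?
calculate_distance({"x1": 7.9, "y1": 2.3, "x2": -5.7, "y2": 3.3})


Defaults applied: metric=euclidean
|dx| = |-5.7 - 7.9| = 13.6; |dy| = |3.3 - 2.3| = 1
euclidean: sqrt(13.6^2 + 1^2) = sqrt(185.96) = 13.636715
Round to 4 decimals: 13.6367
Output:
{"distance": 13.6367, "metric": "euclidean"}


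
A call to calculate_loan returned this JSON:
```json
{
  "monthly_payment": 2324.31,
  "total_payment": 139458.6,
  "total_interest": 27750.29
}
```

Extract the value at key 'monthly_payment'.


2324.31


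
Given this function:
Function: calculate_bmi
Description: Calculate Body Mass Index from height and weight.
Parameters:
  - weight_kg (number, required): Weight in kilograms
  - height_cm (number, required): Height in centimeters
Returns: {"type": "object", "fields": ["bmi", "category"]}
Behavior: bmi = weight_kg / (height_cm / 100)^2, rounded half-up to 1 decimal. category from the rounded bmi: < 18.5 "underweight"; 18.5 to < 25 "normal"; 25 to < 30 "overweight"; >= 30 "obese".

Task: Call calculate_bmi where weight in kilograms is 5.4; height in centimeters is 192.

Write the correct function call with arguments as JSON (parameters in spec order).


Mapping each described value to its parameter name:
  'Weight in kilograms' -> weight_kg = 5.4
  'Height in centimeters' -> height_cm = 192
calculate_bmi({"weight_kg": 5.4, "height_cm": 192})


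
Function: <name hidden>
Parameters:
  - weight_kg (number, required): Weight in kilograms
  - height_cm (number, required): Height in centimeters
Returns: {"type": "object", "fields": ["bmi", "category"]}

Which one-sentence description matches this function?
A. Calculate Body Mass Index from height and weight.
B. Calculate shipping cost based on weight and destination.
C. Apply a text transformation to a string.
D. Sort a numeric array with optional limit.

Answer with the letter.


Parameters weight_kg, height_cm and return ["bmi", "category"] fit: Calculate Body Mass Index from height and weight.
A
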